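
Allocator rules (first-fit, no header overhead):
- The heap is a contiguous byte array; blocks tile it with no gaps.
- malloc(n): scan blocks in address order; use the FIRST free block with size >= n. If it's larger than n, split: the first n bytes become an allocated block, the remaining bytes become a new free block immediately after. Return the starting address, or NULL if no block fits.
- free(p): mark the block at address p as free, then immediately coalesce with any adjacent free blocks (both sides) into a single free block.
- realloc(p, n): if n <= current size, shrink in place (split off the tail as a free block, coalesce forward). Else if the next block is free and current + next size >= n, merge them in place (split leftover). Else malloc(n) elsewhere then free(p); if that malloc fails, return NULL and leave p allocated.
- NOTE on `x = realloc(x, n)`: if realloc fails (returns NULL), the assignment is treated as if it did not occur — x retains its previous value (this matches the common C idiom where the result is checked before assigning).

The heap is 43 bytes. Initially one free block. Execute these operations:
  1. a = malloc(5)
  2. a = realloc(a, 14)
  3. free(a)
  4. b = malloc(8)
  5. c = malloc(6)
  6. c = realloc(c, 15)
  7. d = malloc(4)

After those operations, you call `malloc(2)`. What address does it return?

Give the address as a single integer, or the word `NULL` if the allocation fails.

Op 1: a = malloc(5) -> a = 0; heap: [0-4 ALLOC][5-42 FREE]
Op 2: a = realloc(a, 14) -> a = 0; heap: [0-13 ALLOC][14-42 FREE]
Op 3: free(a) -> (freed a); heap: [0-42 FREE]
Op 4: b = malloc(8) -> b = 0; heap: [0-7 ALLOC][8-42 FREE]
Op 5: c = malloc(6) -> c = 8; heap: [0-7 ALLOC][8-13 ALLOC][14-42 FREE]
Op 6: c = realloc(c, 15) -> c = 8; heap: [0-7 ALLOC][8-22 ALLOC][23-42 FREE]
Op 7: d = malloc(4) -> d = 23; heap: [0-7 ALLOC][8-22 ALLOC][23-26 ALLOC][27-42 FREE]
malloc(2): first-fit scan over [0-7 ALLOC][8-22 ALLOC][23-26 ALLOC][27-42 FREE] -> 27

Answer: 27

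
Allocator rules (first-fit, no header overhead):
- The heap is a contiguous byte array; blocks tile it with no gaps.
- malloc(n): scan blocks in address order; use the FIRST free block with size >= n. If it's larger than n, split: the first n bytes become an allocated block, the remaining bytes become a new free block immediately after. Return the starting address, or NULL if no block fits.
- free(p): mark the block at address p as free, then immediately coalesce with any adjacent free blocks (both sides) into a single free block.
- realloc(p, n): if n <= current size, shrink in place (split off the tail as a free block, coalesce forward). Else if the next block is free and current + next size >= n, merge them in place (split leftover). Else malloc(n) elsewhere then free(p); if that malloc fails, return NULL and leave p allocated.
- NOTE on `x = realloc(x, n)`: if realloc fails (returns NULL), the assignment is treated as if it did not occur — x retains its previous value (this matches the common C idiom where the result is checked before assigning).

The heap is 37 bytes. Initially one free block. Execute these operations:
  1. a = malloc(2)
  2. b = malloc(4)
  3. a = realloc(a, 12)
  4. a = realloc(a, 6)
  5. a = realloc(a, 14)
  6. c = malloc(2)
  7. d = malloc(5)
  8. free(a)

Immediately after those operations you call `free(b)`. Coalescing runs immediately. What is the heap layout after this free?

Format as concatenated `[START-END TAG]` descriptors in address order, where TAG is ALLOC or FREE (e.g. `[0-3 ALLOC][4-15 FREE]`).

Answer: [0-1 ALLOC][2-19 FREE][20-24 ALLOC][25-36 FREE]

Derivation:
Op 1: a = malloc(2) -> a = 0; heap: [0-1 ALLOC][2-36 FREE]
Op 2: b = malloc(4) -> b = 2; heap: [0-1 ALLOC][2-5 ALLOC][6-36 FREE]
Op 3: a = realloc(a, 12) -> a = 6; heap: [0-1 FREE][2-5 ALLOC][6-17 ALLOC][18-36 FREE]
Op 4: a = realloc(a, 6) -> a = 6; heap: [0-1 FREE][2-5 ALLOC][6-11 ALLOC][12-36 FREE]
Op 5: a = realloc(a, 14) -> a = 6; heap: [0-1 FREE][2-5 ALLOC][6-19 ALLOC][20-36 FREE]
Op 6: c = malloc(2) -> c = 0; heap: [0-1 ALLOC][2-5 ALLOC][6-19 ALLOC][20-36 FREE]
Op 7: d = malloc(5) -> d = 20; heap: [0-1 ALLOC][2-5 ALLOC][6-19 ALLOC][20-24 ALLOC][25-36 FREE]
Op 8: free(a) -> (freed a); heap: [0-1 ALLOC][2-5 ALLOC][6-19 FREE][20-24 ALLOC][25-36 FREE]
free(b): b = 2 -> block [2-5 ALLOC]; mark free, coalesce with adjacent free neighbors -> [0-1 ALLOC][2-19 FREE][20-24 ALLOC][25-36 FREE]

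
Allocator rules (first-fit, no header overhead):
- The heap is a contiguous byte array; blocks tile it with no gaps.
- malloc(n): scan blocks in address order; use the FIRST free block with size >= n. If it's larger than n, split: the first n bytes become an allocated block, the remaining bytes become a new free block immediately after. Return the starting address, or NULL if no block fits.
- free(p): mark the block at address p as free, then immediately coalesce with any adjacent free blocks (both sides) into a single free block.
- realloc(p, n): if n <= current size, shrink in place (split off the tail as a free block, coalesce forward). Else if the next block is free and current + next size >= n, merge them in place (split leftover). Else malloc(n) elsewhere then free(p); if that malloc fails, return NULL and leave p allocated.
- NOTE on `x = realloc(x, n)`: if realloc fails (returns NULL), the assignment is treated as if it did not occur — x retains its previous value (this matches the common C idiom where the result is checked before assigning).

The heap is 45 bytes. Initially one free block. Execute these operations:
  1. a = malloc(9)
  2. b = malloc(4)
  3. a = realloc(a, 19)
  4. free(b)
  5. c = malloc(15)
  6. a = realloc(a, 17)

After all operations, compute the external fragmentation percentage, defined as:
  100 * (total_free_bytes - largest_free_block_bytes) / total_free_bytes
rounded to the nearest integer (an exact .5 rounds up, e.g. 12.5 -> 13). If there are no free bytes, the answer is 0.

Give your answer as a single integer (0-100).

Answer: 46

Derivation:
Op 1: a = malloc(9) -> a = 0; heap: [0-8 ALLOC][9-44 FREE]
Op 2: b = malloc(4) -> b = 9; heap: [0-8 ALLOC][9-12 ALLOC][13-44 FREE]
Op 3: a = realloc(a, 19) -> a = 13; heap: [0-8 FREE][9-12 ALLOC][13-31 ALLOC][32-44 FREE]
Op 4: free(b) -> (freed b); heap: [0-12 FREE][13-31 ALLOC][32-44 FREE]
Op 5: c = malloc(15) -> c = NULL; heap: [0-12 FREE][13-31 ALLOC][32-44 FREE]
Op 6: a = realloc(a, 17) -> a = 13; heap: [0-12 FREE][13-29 ALLOC][30-44 FREE]
Free blocks: [13 15] total_free=28 largest=15 -> 100*(28-15)/28 = 1300/28 ≈ 46.429 -> rounds to 46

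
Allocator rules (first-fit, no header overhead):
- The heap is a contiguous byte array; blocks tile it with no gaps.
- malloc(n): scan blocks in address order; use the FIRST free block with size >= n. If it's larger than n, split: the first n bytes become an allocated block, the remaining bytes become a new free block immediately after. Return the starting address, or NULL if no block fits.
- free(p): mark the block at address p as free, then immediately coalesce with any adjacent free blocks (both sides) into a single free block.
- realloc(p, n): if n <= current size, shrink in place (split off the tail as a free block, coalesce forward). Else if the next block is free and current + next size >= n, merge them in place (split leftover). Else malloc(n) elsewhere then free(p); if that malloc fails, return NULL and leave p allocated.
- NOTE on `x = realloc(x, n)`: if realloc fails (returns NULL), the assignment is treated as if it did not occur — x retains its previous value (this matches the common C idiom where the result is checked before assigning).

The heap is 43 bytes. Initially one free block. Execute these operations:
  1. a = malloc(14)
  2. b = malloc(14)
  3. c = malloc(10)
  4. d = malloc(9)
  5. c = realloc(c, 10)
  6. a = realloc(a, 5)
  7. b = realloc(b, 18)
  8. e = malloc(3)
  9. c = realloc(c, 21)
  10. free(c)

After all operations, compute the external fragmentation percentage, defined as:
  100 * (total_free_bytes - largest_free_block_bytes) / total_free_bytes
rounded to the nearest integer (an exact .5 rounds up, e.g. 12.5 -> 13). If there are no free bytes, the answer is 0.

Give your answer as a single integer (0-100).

Answer: 29

Derivation:
Op 1: a = malloc(14) -> a = 0; heap: [0-13 ALLOC][14-42 FREE]
Op 2: b = malloc(14) -> b = 14; heap: [0-13 ALLOC][14-27 ALLOC][28-42 FREE]
Op 3: c = malloc(10) -> c = 28; heap: [0-13 ALLOC][14-27 ALLOC][28-37 ALLOC][38-42 FREE]
Op 4: d = malloc(9) -> d = NULL; heap: [0-13 ALLOC][14-27 ALLOC][28-37 ALLOC][38-42 FREE]
Op 5: c = realloc(c, 10) -> c = 28; heap: [0-13 ALLOC][14-27 ALLOC][28-37 ALLOC][38-42 FREE]
Op 6: a = realloc(a, 5) -> a = 0; heap: [0-4 ALLOC][5-13 FREE][14-27 ALLOC][28-37 ALLOC][38-42 FREE]
Op 7: b = realloc(b, 18) -> NULL (b unchanged); heap: [0-4 ALLOC][5-13 FREE][14-27 ALLOC][28-37 ALLOC][38-42 FREE]
Op 8: e = malloc(3) -> e = 5; heap: [0-4 ALLOC][5-7 ALLOC][8-13 FREE][14-27 ALLOC][28-37 ALLOC][38-42 FREE]
Op 9: c = realloc(c, 21) -> NULL (c unchanged); heap: [0-4 ALLOC][5-7 ALLOC][8-13 FREE][14-27 ALLOC][28-37 ALLOC][38-42 FREE]
Op 10: free(c) -> (freed c); heap: [0-4 ALLOC][5-7 ALLOC][8-13 FREE][14-27 ALLOC][28-42 FREE]
Free blocks: [6 15] total_free=21 largest=15 -> 100*(21-15)/21 = 600/21 ≈ 28.571 -> rounds to 29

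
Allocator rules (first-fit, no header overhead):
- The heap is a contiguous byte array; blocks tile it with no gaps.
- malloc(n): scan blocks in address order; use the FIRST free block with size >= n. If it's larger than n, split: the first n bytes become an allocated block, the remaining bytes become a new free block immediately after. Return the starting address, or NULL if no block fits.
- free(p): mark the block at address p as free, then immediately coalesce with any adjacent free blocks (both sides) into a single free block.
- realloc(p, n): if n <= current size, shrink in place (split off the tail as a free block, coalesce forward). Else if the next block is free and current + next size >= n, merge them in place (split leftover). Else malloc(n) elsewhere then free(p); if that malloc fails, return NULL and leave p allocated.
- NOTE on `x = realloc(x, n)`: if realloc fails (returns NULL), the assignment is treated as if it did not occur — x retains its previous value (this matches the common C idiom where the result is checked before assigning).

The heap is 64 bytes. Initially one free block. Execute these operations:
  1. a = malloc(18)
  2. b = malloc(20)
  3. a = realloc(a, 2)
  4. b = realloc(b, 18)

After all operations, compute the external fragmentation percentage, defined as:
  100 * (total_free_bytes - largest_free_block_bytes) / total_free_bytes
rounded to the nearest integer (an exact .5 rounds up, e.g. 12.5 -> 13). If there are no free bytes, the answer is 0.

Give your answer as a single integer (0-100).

Answer: 36

Derivation:
Op 1: a = malloc(18) -> a = 0; heap: [0-17 ALLOC][18-63 FREE]
Op 2: b = malloc(20) -> b = 18; heap: [0-17 ALLOC][18-37 ALLOC][38-63 FREE]
Op 3: a = realloc(a, 2) -> a = 0; heap: [0-1 ALLOC][2-17 FREE][18-37 ALLOC][38-63 FREE]
Op 4: b = realloc(b, 18) -> b = 18; heap: [0-1 ALLOC][2-17 FREE][18-35 ALLOC][36-63 FREE]
Free blocks: [16 28] total_free=44 largest=28 -> 100*(44-28)/44 = 1600/44 ≈ 36.364 -> rounds to 36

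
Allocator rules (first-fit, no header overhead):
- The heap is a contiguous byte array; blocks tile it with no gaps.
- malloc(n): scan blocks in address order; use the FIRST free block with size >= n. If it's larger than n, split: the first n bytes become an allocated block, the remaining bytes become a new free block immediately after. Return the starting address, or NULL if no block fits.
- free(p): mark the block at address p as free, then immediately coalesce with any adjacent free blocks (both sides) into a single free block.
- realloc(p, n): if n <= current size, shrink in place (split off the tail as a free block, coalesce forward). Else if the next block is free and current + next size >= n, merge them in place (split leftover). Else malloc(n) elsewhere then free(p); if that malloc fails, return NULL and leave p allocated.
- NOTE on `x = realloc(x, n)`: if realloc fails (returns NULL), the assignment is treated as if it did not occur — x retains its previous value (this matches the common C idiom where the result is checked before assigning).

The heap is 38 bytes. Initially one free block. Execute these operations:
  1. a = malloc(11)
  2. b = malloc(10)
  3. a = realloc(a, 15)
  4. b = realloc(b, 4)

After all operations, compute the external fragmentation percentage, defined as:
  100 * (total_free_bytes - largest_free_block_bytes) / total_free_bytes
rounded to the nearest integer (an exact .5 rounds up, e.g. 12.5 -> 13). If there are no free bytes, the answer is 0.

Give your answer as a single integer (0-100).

Answer: 42

Derivation:
Op 1: a = malloc(11) -> a = 0; heap: [0-10 ALLOC][11-37 FREE]
Op 2: b = malloc(10) -> b = 11; heap: [0-10 ALLOC][11-20 ALLOC][21-37 FREE]
Op 3: a = realloc(a, 15) -> a = 21; heap: [0-10 FREE][11-20 ALLOC][21-35 ALLOC][36-37 FREE]
Op 4: b = realloc(b, 4) -> b = 11; heap: [0-10 FREE][11-14 ALLOC][15-20 FREE][21-35 ALLOC][36-37 FREE]
Free blocks: [11 6 2] total_free=19 largest=11 -> 100*(19-11)/19 = 800/19 ≈ 42.105 -> rounds to 42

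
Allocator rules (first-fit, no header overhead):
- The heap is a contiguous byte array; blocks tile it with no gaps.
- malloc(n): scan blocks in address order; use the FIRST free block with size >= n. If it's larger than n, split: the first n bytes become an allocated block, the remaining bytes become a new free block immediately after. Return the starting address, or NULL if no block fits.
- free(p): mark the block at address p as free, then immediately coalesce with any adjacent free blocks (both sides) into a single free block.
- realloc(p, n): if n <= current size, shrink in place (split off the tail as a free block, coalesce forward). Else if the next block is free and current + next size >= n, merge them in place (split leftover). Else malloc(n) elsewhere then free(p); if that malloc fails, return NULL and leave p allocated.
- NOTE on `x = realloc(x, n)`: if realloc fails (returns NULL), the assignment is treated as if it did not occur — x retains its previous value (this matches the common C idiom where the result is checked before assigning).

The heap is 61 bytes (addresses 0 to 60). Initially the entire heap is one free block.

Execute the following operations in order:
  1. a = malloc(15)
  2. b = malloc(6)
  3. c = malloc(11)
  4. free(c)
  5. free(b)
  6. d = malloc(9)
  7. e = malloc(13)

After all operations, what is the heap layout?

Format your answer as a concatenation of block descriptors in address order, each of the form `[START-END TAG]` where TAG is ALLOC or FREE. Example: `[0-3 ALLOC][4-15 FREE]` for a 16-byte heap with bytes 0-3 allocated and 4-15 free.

Op 1: a = malloc(15) -> a = 0; heap: [0-14 ALLOC][15-60 FREE]
Op 2: b = malloc(6) -> b = 15; heap: [0-14 ALLOC][15-20 ALLOC][21-60 FREE]
Op 3: c = malloc(11) -> c = 21; heap: [0-14 ALLOC][15-20 ALLOC][21-31 ALLOC][32-60 FREE]
Op 4: free(c) -> (freed c); heap: [0-14 ALLOC][15-20 ALLOC][21-60 FREE]
Op 5: free(b) -> (freed b); heap: [0-14 ALLOC][15-60 FREE]
Op 6: d = malloc(9) -> d = 15; heap: [0-14 ALLOC][15-23 ALLOC][24-60 FREE]
Op 7: e = malloc(13) -> e = 24; heap: [0-14 ALLOC][15-23 ALLOC][24-36 ALLOC][37-60 FREE]

Answer: [0-14 ALLOC][15-23 ALLOC][24-36 ALLOC][37-60 FREE]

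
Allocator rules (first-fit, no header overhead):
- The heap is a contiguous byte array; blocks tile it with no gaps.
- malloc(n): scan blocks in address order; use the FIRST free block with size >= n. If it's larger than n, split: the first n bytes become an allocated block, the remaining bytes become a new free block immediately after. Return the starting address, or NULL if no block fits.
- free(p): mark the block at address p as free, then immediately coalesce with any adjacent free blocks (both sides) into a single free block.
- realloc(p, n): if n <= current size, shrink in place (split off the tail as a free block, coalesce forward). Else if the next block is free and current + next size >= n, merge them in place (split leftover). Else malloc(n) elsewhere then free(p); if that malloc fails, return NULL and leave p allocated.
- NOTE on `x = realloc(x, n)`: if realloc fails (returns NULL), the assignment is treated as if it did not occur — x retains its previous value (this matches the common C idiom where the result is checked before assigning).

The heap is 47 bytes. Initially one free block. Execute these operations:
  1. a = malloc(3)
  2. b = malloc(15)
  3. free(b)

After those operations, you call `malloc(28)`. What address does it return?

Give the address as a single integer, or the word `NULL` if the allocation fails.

Op 1: a = malloc(3) -> a = 0; heap: [0-2 ALLOC][3-46 FREE]
Op 2: b = malloc(15) -> b = 3; heap: [0-2 ALLOC][3-17 ALLOC][18-46 FREE]
Op 3: free(b) -> (freed b); heap: [0-2 ALLOC][3-46 FREE]
malloc(28): first-fit scan over [0-2 ALLOC][3-46 FREE] -> 3

Answer: 3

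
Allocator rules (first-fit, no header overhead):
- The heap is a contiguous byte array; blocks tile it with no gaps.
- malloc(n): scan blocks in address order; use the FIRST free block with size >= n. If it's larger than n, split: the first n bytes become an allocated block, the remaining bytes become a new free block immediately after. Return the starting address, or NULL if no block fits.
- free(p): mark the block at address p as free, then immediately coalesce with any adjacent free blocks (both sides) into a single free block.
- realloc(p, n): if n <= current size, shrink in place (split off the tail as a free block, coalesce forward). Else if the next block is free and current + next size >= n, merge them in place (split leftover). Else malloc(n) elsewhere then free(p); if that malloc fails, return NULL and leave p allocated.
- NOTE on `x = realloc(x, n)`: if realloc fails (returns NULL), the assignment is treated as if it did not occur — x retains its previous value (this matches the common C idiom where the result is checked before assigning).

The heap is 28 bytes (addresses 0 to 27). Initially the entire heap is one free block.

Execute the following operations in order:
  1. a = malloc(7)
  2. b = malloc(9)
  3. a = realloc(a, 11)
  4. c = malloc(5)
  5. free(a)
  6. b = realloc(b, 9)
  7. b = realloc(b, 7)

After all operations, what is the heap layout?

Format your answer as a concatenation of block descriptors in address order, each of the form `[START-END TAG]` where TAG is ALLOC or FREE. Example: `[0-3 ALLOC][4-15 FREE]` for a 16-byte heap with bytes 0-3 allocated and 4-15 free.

Op 1: a = malloc(7) -> a = 0; heap: [0-6 ALLOC][7-27 FREE]
Op 2: b = malloc(9) -> b = 7; heap: [0-6 ALLOC][7-15 ALLOC][16-27 FREE]
Op 3: a = realloc(a, 11) -> a = 16; heap: [0-6 FREE][7-15 ALLOC][16-26 ALLOC][27-27 FREE]
Op 4: c = malloc(5) -> c = 0; heap: [0-4 ALLOC][5-6 FREE][7-15 ALLOC][16-26 ALLOC][27-27 FREE]
Op 5: free(a) -> (freed a); heap: [0-4 ALLOC][5-6 FREE][7-15 ALLOC][16-27 FREE]
Op 6: b = realloc(b, 9) -> b = 7; heap: [0-4 ALLOC][5-6 FREE][7-15 ALLOC][16-27 FREE]
Op 7: b = realloc(b, 7) -> b = 7; heap: [0-4 ALLOC][5-6 FREE][7-13 ALLOC][14-27 FREE]

Answer: [0-4 ALLOC][5-6 FREE][7-13 ALLOC][14-27 FREE]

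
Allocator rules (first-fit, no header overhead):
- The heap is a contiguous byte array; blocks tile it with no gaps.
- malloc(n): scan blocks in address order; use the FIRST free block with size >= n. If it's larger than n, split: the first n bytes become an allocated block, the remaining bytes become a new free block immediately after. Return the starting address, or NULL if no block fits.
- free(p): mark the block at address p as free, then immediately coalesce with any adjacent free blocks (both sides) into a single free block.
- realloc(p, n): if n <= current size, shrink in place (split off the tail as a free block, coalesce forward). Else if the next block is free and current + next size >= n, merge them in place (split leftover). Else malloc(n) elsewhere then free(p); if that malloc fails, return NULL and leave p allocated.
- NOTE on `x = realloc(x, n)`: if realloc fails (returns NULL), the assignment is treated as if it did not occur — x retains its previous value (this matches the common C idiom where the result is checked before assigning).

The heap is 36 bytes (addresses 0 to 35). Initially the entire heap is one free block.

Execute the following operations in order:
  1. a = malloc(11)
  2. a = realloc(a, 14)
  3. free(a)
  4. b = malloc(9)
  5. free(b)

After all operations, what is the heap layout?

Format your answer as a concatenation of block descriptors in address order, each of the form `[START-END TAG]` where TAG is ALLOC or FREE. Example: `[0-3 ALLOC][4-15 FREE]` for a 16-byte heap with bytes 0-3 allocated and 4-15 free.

Answer: [0-35 FREE]

Derivation:
Op 1: a = malloc(11) -> a = 0; heap: [0-10 ALLOC][11-35 FREE]
Op 2: a = realloc(a, 14) -> a = 0; heap: [0-13 ALLOC][14-35 FREE]
Op 3: free(a) -> (freed a); heap: [0-35 FREE]
Op 4: b = malloc(9) -> b = 0; heap: [0-8 ALLOC][9-35 FREE]
Op 5: free(b) -> (freed b); heap: [0-35 FREE]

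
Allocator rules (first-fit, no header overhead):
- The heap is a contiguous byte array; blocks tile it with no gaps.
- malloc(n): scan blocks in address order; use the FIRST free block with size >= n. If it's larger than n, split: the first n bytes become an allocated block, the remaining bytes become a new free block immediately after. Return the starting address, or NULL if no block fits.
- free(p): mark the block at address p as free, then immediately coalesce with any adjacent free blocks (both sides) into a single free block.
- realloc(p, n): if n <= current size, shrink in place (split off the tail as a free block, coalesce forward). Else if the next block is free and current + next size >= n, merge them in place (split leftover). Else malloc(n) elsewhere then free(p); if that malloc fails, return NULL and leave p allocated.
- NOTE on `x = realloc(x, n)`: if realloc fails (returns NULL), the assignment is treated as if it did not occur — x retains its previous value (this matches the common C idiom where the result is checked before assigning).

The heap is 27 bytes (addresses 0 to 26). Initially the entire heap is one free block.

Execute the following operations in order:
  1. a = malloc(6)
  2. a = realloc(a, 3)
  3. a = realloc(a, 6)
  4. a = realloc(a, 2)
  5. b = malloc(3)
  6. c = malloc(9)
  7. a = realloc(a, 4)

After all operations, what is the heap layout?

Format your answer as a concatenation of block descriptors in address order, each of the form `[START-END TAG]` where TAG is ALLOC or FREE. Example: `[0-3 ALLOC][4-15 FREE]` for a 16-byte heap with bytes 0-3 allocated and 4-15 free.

Op 1: a = malloc(6) -> a = 0; heap: [0-5 ALLOC][6-26 FREE]
Op 2: a = realloc(a, 3) -> a = 0; heap: [0-2 ALLOC][3-26 FREE]
Op 3: a = realloc(a, 6) -> a = 0; heap: [0-5 ALLOC][6-26 FREE]
Op 4: a = realloc(a, 2) -> a = 0; heap: [0-1 ALLOC][2-26 FREE]
Op 5: b = malloc(3) -> b = 2; heap: [0-1 ALLOC][2-4 ALLOC][5-26 FREE]
Op 6: c = malloc(9) -> c = 5; heap: [0-1 ALLOC][2-4 ALLOC][5-13 ALLOC][14-26 FREE]
Op 7: a = realloc(a, 4) -> a = 14; heap: [0-1 FREE][2-4 ALLOC][5-13 ALLOC][14-17 ALLOC][18-26 FREE]

Answer: [0-1 FREE][2-4 ALLOC][5-13 ALLOC][14-17 ALLOC][18-26 FREE]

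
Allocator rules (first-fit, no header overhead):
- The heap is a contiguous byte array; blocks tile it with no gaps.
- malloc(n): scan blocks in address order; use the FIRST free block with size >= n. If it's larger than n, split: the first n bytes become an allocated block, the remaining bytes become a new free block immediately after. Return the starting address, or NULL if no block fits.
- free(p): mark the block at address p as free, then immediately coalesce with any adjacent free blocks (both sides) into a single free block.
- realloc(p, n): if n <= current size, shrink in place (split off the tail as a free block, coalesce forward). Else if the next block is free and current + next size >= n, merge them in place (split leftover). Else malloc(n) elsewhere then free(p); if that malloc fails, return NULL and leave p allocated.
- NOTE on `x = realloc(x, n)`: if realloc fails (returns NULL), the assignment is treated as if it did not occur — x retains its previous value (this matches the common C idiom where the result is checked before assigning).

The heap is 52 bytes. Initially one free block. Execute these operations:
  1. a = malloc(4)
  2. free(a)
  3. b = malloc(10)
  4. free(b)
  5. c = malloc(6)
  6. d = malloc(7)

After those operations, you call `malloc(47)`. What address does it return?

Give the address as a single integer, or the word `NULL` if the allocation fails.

Answer: NULL

Derivation:
Op 1: a = malloc(4) -> a = 0; heap: [0-3 ALLOC][4-51 FREE]
Op 2: free(a) -> (freed a); heap: [0-51 FREE]
Op 3: b = malloc(10) -> b = 0; heap: [0-9 ALLOC][10-51 FREE]
Op 4: free(b) -> (freed b); heap: [0-51 FREE]
Op 5: c = malloc(6) -> c = 0; heap: [0-5 ALLOC][6-51 FREE]
Op 6: d = malloc(7) -> d = 6; heap: [0-5 ALLOC][6-12 ALLOC][13-51 FREE]
malloc(47): first-fit scan over [0-5 ALLOC][6-12 ALLOC][13-51 FREE] -> NULL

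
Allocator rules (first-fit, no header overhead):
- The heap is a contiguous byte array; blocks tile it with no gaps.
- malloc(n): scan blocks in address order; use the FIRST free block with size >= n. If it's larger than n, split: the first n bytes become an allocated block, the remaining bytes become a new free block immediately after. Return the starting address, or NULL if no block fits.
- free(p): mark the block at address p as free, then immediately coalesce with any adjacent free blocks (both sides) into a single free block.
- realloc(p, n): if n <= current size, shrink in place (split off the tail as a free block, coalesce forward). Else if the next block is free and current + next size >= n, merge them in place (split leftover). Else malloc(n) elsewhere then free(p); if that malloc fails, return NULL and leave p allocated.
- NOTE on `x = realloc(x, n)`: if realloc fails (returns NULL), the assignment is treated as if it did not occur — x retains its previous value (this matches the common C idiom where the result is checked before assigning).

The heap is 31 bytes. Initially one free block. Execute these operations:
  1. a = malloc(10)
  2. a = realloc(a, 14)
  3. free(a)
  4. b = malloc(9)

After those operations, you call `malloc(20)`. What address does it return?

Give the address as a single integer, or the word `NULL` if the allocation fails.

Answer: 9

Derivation:
Op 1: a = malloc(10) -> a = 0; heap: [0-9 ALLOC][10-30 FREE]
Op 2: a = realloc(a, 14) -> a = 0; heap: [0-13 ALLOC][14-30 FREE]
Op 3: free(a) -> (freed a); heap: [0-30 FREE]
Op 4: b = malloc(9) -> b = 0; heap: [0-8 ALLOC][9-30 FREE]
malloc(20): first-fit scan over [0-8 ALLOC][9-30 FREE] -> 9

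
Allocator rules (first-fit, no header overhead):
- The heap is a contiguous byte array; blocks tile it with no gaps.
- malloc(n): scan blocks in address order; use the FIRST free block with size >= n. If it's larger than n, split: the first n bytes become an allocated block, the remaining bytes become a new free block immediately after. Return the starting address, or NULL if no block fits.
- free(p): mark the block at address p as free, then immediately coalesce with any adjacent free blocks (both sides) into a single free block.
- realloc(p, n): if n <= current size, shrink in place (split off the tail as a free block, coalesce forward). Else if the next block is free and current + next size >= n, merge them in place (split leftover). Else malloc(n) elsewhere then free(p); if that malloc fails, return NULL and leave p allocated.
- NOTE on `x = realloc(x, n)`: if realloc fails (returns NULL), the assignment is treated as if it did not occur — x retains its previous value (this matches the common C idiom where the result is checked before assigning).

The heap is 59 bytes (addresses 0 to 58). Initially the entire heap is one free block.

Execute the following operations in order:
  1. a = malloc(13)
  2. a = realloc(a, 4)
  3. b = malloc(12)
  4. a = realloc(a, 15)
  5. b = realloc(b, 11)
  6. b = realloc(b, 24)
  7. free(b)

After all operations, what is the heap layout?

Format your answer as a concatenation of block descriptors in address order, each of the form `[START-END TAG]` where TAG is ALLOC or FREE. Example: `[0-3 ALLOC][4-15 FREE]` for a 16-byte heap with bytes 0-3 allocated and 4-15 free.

Answer: [0-15 FREE][16-30 ALLOC][31-58 FREE]

Derivation:
Op 1: a = malloc(13) -> a = 0; heap: [0-12 ALLOC][13-58 FREE]
Op 2: a = realloc(a, 4) -> a = 0; heap: [0-3 ALLOC][4-58 FREE]
Op 3: b = malloc(12) -> b = 4; heap: [0-3 ALLOC][4-15 ALLOC][16-58 FREE]
Op 4: a = realloc(a, 15) -> a = 16; heap: [0-3 FREE][4-15 ALLOC][16-30 ALLOC][31-58 FREE]
Op 5: b = realloc(b, 11) -> b = 4; heap: [0-3 FREE][4-14 ALLOC][15-15 FREE][16-30 ALLOC][31-58 FREE]
Op 6: b = realloc(b, 24) -> b = 31; heap: [0-15 FREE][16-30 ALLOC][31-54 ALLOC][55-58 FREE]
Op 7: free(b) -> (freed b); heap: [0-15 FREE][16-30 ALLOC][31-58 FREE]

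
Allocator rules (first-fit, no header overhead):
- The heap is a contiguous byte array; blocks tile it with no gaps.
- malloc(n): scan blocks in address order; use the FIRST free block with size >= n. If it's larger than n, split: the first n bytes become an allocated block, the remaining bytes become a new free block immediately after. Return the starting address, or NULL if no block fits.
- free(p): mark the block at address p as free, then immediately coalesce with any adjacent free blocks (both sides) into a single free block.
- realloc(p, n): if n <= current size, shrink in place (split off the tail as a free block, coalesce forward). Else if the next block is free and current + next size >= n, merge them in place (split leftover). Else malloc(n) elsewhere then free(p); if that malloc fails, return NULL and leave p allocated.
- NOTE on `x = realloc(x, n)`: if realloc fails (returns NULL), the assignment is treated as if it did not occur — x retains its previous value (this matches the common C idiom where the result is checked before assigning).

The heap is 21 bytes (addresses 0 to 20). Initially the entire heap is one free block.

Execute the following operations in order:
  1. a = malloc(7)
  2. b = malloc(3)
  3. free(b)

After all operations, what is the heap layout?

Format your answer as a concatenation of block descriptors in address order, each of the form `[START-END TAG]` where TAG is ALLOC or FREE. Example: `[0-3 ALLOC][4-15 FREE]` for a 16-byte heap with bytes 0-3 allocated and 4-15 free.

Op 1: a = malloc(7) -> a = 0; heap: [0-6 ALLOC][7-20 FREE]
Op 2: b = malloc(3) -> b = 7; heap: [0-6 ALLOC][7-9 ALLOC][10-20 FREE]
Op 3: free(b) -> (freed b); heap: [0-6 ALLOC][7-20 FREE]

Answer: [0-6 ALLOC][7-20 FREE]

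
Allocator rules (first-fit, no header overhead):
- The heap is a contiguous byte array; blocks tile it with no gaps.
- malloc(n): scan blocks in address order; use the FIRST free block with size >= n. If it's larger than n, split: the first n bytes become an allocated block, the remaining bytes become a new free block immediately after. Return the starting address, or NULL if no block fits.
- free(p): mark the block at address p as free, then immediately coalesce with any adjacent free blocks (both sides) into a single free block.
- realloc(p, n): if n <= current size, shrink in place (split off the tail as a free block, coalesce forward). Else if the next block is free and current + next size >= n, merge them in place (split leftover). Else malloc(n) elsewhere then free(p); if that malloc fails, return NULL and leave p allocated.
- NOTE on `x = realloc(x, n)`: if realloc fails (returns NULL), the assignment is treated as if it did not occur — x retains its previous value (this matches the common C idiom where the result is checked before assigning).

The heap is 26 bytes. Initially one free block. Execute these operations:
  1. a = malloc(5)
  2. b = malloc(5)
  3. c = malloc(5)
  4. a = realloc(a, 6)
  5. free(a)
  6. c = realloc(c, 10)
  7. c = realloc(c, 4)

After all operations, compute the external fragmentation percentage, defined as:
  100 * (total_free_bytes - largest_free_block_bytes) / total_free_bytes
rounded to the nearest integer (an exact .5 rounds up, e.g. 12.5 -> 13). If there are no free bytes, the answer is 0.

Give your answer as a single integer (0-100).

Op 1: a = malloc(5) -> a = 0; heap: [0-4 ALLOC][5-25 FREE]
Op 2: b = malloc(5) -> b = 5; heap: [0-4 ALLOC][5-9 ALLOC][10-25 FREE]
Op 3: c = malloc(5) -> c = 10; heap: [0-4 ALLOC][5-9 ALLOC][10-14 ALLOC][15-25 FREE]
Op 4: a = realloc(a, 6) -> a = 15; heap: [0-4 FREE][5-9 ALLOC][10-14 ALLOC][15-20 ALLOC][21-25 FREE]
Op 5: free(a) -> (freed a); heap: [0-4 FREE][5-9 ALLOC][10-14 ALLOC][15-25 FREE]
Op 6: c = realloc(c, 10) -> c = 10; heap: [0-4 FREE][5-9 ALLOC][10-19 ALLOC][20-25 FREE]
Op 7: c = realloc(c, 4) -> c = 10; heap: [0-4 FREE][5-9 ALLOC][10-13 ALLOC][14-25 FREE]
Free blocks: [5 12] total_free=17 largest=12 -> 100*(17-12)/17 = 500/17 ≈ 29.412 -> rounds to 29

Answer: 29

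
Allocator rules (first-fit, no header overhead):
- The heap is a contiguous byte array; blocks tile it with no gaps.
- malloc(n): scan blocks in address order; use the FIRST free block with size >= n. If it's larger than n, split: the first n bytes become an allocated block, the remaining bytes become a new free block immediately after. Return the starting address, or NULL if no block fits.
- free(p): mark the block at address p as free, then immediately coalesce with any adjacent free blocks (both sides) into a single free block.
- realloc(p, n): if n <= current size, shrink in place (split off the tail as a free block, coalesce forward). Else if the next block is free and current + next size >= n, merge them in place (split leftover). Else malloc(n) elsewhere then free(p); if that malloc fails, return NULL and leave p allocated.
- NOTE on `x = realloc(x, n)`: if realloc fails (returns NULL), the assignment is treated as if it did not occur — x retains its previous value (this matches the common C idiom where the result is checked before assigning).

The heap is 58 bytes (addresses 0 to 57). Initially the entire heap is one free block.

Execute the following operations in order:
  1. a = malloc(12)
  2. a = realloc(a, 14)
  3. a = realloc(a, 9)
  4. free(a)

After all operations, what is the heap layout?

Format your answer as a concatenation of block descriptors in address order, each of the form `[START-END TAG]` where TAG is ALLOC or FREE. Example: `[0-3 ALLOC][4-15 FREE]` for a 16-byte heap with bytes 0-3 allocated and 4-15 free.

Answer: [0-57 FREE]

Derivation:
Op 1: a = malloc(12) -> a = 0; heap: [0-11 ALLOC][12-57 FREE]
Op 2: a = realloc(a, 14) -> a = 0; heap: [0-13 ALLOC][14-57 FREE]
Op 3: a = realloc(a, 9) -> a = 0; heap: [0-8 ALLOC][9-57 FREE]
Op 4: free(a) -> (freed a); heap: [0-57 FREE]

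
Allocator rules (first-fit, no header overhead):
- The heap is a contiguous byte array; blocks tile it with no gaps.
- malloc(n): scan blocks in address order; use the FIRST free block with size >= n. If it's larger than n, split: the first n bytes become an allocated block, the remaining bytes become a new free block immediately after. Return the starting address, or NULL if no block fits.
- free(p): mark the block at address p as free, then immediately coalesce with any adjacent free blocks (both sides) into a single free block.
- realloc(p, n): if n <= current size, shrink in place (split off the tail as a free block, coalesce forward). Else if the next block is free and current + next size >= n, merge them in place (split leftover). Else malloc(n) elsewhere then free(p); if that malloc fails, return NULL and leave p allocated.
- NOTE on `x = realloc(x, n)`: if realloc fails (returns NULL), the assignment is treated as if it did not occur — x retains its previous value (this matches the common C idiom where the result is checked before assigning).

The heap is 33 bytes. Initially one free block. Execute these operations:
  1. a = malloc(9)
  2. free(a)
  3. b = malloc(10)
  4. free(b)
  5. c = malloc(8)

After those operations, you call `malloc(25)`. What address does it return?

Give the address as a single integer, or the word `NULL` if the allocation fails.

Answer: 8

Derivation:
Op 1: a = malloc(9) -> a = 0; heap: [0-8 ALLOC][9-32 FREE]
Op 2: free(a) -> (freed a); heap: [0-32 FREE]
Op 3: b = malloc(10) -> b = 0; heap: [0-9 ALLOC][10-32 FREE]
Op 4: free(b) -> (freed b); heap: [0-32 FREE]
Op 5: c = malloc(8) -> c = 0; heap: [0-7 ALLOC][8-32 FREE]
malloc(25): first-fit scan over [0-7 ALLOC][8-32 FREE] -> 8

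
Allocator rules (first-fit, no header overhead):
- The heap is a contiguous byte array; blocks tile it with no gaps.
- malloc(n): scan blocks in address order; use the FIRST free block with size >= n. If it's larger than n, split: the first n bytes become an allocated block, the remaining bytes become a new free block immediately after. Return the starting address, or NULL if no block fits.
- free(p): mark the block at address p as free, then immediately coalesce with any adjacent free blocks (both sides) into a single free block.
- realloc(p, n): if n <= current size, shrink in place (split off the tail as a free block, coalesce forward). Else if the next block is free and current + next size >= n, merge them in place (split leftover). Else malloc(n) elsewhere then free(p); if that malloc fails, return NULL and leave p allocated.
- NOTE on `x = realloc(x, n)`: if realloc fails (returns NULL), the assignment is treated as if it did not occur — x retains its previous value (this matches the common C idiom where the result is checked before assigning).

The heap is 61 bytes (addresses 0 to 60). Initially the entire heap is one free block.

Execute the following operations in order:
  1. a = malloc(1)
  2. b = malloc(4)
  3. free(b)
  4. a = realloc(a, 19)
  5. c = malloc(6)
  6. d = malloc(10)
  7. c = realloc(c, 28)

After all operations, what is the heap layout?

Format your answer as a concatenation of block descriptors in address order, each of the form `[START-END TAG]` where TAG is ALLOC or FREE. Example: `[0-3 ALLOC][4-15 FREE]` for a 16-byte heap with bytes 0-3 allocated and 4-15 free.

Answer: [0-18 ALLOC][19-24 ALLOC][25-34 ALLOC][35-60 FREE]

Derivation:
Op 1: a = malloc(1) -> a = 0; heap: [0-0 ALLOC][1-60 FREE]
Op 2: b = malloc(4) -> b = 1; heap: [0-0 ALLOC][1-4 ALLOC][5-60 FREE]
Op 3: free(b) -> (freed b); heap: [0-0 ALLOC][1-60 FREE]
Op 4: a = realloc(a, 19) -> a = 0; heap: [0-18 ALLOC][19-60 FREE]
Op 5: c = malloc(6) -> c = 19; heap: [0-18 ALLOC][19-24 ALLOC][25-60 FREE]
Op 6: d = malloc(10) -> d = 25; heap: [0-18 ALLOC][19-24 ALLOC][25-34 ALLOC][35-60 FREE]
Op 7: c = realloc(c, 28) -> NULL (c unchanged); heap: [0-18 ALLOC][19-24 ALLOC][25-34 ALLOC][35-60 FREE]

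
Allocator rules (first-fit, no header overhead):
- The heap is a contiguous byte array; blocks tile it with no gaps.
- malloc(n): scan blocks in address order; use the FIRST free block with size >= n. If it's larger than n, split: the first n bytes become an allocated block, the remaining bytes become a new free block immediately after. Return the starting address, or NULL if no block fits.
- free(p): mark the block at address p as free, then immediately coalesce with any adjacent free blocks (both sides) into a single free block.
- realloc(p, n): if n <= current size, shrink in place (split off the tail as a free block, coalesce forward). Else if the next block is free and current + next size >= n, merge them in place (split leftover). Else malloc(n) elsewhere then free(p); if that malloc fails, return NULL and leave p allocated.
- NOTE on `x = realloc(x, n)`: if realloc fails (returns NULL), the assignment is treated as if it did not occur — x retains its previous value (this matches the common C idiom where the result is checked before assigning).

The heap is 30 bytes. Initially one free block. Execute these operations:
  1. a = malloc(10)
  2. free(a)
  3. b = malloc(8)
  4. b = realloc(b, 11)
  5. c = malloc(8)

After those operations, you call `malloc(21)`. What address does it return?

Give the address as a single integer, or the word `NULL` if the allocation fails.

Op 1: a = malloc(10) -> a = 0; heap: [0-9 ALLOC][10-29 FREE]
Op 2: free(a) -> (freed a); heap: [0-29 FREE]
Op 3: b = malloc(8) -> b = 0; heap: [0-7 ALLOC][8-29 FREE]
Op 4: b = realloc(b, 11) -> b = 0; heap: [0-10 ALLOC][11-29 FREE]
Op 5: c = malloc(8) -> c = 11; heap: [0-10 ALLOC][11-18 ALLOC][19-29 FREE]
malloc(21): first-fit scan over [0-10 ALLOC][11-18 ALLOC][19-29 FREE] -> NULL

Answer: NULL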